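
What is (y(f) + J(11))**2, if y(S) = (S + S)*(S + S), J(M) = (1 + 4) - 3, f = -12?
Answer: 334084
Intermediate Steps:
J(M) = 2 (J(M) = 5 - 3 = 2)
y(S) = 4*S**2 (y(S) = (2*S)*(2*S) = 4*S**2)
(y(f) + J(11))**2 = (4*(-12)**2 + 2)**2 = (4*144 + 2)**2 = (576 + 2)**2 = 578**2 = 334084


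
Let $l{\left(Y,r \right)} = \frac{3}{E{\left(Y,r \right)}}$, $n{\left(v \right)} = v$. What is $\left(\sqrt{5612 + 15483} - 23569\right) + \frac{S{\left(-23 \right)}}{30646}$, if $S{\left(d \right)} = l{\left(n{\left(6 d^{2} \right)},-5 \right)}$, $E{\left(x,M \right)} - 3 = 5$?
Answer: $- \frac{5778364589}{245168} + \sqrt{21095} \approx -23424.0$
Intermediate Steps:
$E{\left(x,M \right)} = 8$ ($E{\left(x,M \right)} = 3 + 5 = 8$)
$l{\left(Y,r \right)} = \frac{3}{8}$
$S{\left(d \right)} = \frac{3}{8}$
$\left(\sqrt{5612 + 15483} - 23569\right) + \frac{S{\left(-23 \right)}}{30646} = \left(\sqrt{5612 + 15483} - 23569\right) + \frac{3}{8 \cdot 30646} = \left(\sqrt{21095} - 23569\right) + \frac{3}{8} \cdot \frac{1}{30646} = \left(-23569 + \sqrt{21095}\right) + \frac{3}{245168} = - \frac{5778364589}{245168} + \sqrt{21095}$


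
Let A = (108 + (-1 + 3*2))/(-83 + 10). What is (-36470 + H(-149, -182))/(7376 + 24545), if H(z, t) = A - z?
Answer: -2651546/2330233 ≈ -1.1379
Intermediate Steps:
A = -113/73 (A = (108 + (-1 + 6))/(-73) = (108 + 5)*(-1/73) = 113*(-1/73) = -113/73 ≈ -1.5479)
H(z, t) = -113/73 - z
(-36470 + H(-149, -182))/(7376 + 24545) = (-36470 + (-113/73 - 1*(-149)))/(7376 + 24545) = (-36470 + (-113/73 + 149))/31921 = (-36470 + 10764/73)*(1/31921) = -2651546/73*1/31921 = -2651546/2330233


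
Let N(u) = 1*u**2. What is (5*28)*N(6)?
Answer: 5040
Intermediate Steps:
N(u) = u**2
(5*28)*N(6) = (5*28)*6**2 = 140*36 = 5040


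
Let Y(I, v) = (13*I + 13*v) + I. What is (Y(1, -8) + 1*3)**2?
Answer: 7569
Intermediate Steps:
Y(I, v) = 13*v + 14*I
(Y(1, -8) + 1*3)**2 = ((13*(-8) + 14*1) + 1*3)**2 = ((-104 + 14) + 3)**2 = (-90 + 3)**2 = (-87)**2 = 7569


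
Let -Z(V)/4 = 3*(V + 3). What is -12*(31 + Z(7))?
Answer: 1068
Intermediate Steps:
Z(V) = -36 - 12*V (Z(V) = -12*(V + 3) = -12*(3 + V) = -4*(9 + 3*V) = -36 - 12*V)
-12*(31 + Z(7)) = -12*(31 + (-36 - 12*7)) = -12*(31 + (-36 - 84)) = -12*(31 - 120) = -12*(-89) = 1068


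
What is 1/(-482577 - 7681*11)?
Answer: -1/567068 ≈ -1.7635e-6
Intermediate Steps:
1/(-482577 - 7681*11) = 1/(-482577 - 1*84491) = 1/(-482577 - 84491) = 1/(-567068) = -1/567068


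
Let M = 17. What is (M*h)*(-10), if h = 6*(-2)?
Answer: 2040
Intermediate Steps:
h = -12
(M*h)*(-10) = (17*(-12))*(-10) = -204*(-10) = 2040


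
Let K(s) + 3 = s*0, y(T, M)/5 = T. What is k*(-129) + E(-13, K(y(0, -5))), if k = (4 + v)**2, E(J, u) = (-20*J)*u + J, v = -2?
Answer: -1309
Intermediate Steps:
y(T, M) = 5*T
K(s) = -3 (K(s) = -3 + s*0 = -3 + 0 = -3)
E(J, u) = J - 20*J*u (E(J, u) = -20*J*u + J = J - 20*J*u)
k = 4 (k = (4 - 2)**2 = 2**2 = 4)
k*(-129) + E(-13, K(y(0, -5))) = 4*(-129) - 13*(1 - 20*(-3)) = -516 - 13*(1 + 60) = -516 - 13*61 = -516 - 793 = -1309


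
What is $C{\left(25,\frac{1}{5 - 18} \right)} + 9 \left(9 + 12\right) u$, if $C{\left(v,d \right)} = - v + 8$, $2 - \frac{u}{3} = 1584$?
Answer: $-897011$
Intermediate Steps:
$u = -4746$ ($u = 6 - 4752 = -4746$)
$C{\left(v,d \right)} = 8 - v$
$C{\left(25,\frac{1}{5 - 18} \right)} + 9 \left(9 + 12\right) u = \left(8 - 25\right) + 9 \left(9 + 12\right) \left(-4746\right) = \left(8 - 25\right) + 9 \cdot 21 \left(-4746\right) = -17 + 189 \left(-4746\right) = -17 - 896994 = -897011$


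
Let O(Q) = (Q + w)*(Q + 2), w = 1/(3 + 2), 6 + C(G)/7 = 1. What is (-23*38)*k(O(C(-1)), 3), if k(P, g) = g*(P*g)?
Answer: -45166572/5 ≈ -9.0333e+6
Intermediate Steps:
C(G) = -35 (C(G) = -42 + 7*1 = -42 + 7 = -35)
w = ⅕ (w = 1/5 = ⅕ ≈ 0.20000)
O(Q) = (2 + Q)*(⅕ + Q) (O(Q) = (Q + ⅕)*(Q + 2) = (⅕ + Q)*(2 + Q) = (2 + Q)*(⅕ + Q))
k(P, g) = P*g²
(-23*38)*k(O(C(-1)), 3) = (-23*38)*((⅖ + (-35)² + (11/5)*(-35))*3²) = -874*(⅖ + 1225 - 77)*9 = -5018508*9/5 = -874*51678/5 = -45166572/5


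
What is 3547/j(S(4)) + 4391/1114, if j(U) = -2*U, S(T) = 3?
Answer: -981253/1671 ≈ -587.22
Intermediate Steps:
3547/j(S(4)) + 4391/1114 = 3547/((-2*3)) + 4391/1114 = 3547/(-6) + 4391*(1/1114) = 3547*(-1/6) + 4391/1114 = -3547/6 + 4391/1114 = -981253/1671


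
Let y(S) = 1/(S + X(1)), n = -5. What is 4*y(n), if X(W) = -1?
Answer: -⅔ ≈ -0.66667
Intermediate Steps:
y(S) = 1/(-1 + S) (y(S) = 1/(S - 1) = 1/(-1 + S))
4*y(n) = 4/(-1 - 5) = 4/(-6) = 4*(-⅙) = -⅔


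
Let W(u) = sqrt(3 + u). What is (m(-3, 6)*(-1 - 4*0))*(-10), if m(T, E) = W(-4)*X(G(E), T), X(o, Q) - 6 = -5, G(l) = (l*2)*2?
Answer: 10*I ≈ 10.0*I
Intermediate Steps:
G(l) = 4*l (G(l) = (2*l)*2 = 4*l)
X(o, Q) = 1 (X(o, Q) = 6 - 5 = 1)
m(T, E) = I (m(T, E) = sqrt(3 - 4)*1 = sqrt(-1)*1 = I*1 = I)
(m(-3, 6)*(-1 - 4*0))*(-10) = (I*(-1 - 4*0))*(-10) = (I*(-1 + 0))*(-10) = (I*(-1))*(-10) = -I*(-10) = 10*I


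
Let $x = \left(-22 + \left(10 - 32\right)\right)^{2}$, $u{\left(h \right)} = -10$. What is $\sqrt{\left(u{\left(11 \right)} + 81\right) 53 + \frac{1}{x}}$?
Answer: $\frac{\sqrt{7285169}}{44} \approx 61.343$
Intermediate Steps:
$x = 1936$ ($x = \left(-22 - 22\right)^{2} = \left(-44\right)^{2} = 1936$)
$\sqrt{\left(u{\left(11 \right)} + 81\right) 53 + \frac{1}{x}} = \sqrt{\left(-10 + 81\right) 53 + \frac{1}{1936}} = \sqrt{71 \cdot 53 + \frac{1}{1936}} = \sqrt{3763 + \frac{1}{1936}} = \sqrt{\frac{7285169}{1936}} = \frac{\sqrt{7285169}}{44}$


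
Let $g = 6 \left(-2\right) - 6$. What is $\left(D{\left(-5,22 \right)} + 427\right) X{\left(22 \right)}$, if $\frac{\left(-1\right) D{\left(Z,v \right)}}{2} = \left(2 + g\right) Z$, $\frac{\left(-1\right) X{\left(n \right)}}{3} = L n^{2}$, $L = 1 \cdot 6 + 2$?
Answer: $-3101472$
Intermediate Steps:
$L = 8$ ($L = 6 + 2 = 8$)
$g = -18$ ($g = -12 - 6 = -18$)
$X{\left(n \right)} = - 24 n^{2}$ ($X{\left(n \right)} = - 3 \cdot 8 n^{2} = - 24 n^{2}$)
$D{\left(Z,v \right)} = 32 Z$ ($D{\left(Z,v \right)} = - 2 \left(2 - 18\right) Z = - 2 \left(- 16 Z\right) = 32 Z$)
$\left(D{\left(-5,22 \right)} + 427\right) X{\left(22 \right)} = \left(32 \left(-5\right) + 427\right) \left(- 24 \cdot 22^{2}\right) = \left(-160 + 427\right) \left(\left(-24\right) 484\right) = 267 \left(-11616\right) = -3101472$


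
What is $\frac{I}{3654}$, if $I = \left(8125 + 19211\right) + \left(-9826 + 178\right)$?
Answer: $\frac{2948}{609} \approx 4.8407$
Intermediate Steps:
$I = 17688$ ($I = 27336 - 9648 = 17688$)
$\frac{I}{3654} = \frac{17688}{3654} = 17688 \cdot \frac{1}{3654} = \frac{2948}{609}$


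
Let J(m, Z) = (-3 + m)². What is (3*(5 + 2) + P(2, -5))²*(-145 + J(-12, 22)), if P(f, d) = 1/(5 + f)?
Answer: 1752320/49 ≈ 35762.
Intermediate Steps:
(3*(5 + 2) + P(2, -5))²*(-145 + J(-12, 22)) = (3*(5 + 2) + 1/(5 + 2))²*(-145 + (-3 - 12)²) = (3*7 + 1/7)²*(-145 + (-15)²) = (21 + ⅐)²*(-145 + 225) = (148/7)²*80 = (21904/49)*80 = 1752320/49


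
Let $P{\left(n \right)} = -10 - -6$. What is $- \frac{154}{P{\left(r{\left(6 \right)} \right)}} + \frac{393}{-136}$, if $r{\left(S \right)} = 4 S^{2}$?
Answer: $\frac{4843}{136} \approx 35.61$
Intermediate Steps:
$P{\left(n \right)} = -4$ ($P{\left(n \right)} = -10 + 6 = -4$)
$- \frac{154}{P{\left(r{\left(6 \right)} \right)}} + \frac{393}{-136} = - \frac{154}{-4} + \frac{393}{-136} = \left(-154\right) \left(- \frac{1}{4}\right) + 393 \left(- \frac{1}{136}\right) = \frac{77}{2} - \frac{393}{136} = \frac{4843}{136}$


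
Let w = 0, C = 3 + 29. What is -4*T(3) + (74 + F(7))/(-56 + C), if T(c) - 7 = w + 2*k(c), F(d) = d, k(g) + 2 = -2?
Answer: 5/8 ≈ 0.62500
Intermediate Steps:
k(g) = -4 (k(g) = -2 - 2 = -4)
C = 32
T(c) = -1 (T(c) = 7 + (0 + 2*(-4)) = 7 + (0 - 8) = 7 - 8 = -1)
-4*T(3) + (74 + F(7))/(-56 + C) = -4*(-1) + (74 + 7)/(-56 + 32) = 4 + 81/(-24) = 4 + 81*(-1/24) = 4 - 27/8 = 5/8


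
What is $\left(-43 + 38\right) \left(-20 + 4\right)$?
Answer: $80$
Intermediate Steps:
$\left(-43 + 38\right) \left(-20 + 4\right) = \left(-5\right) \left(-16\right) = 80$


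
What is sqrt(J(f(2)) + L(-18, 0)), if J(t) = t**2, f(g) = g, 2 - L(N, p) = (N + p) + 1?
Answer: sqrt(23) ≈ 4.7958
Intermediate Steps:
L(N, p) = 1 - N - p (L(N, p) = 2 - ((N + p) + 1) = 2 - (1 + N + p) = 2 + (-1 - N - p) = 1 - N - p)
sqrt(J(f(2)) + L(-18, 0)) = sqrt(2**2 + (1 - 1*(-18) - 1*0)) = sqrt(4 + (1 + 18 + 0)) = sqrt(4 + 19) = sqrt(23)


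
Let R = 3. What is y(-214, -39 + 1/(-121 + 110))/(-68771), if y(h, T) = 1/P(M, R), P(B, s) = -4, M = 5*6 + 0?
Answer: 1/275084 ≈ 3.6353e-6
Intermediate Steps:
M = 30 (M = 30 + 0 = 30)
y(h, T) = -¼ (y(h, T) = 1/(-4) = -¼)
y(-214, -39 + 1/(-121 + 110))/(-68771) = -¼/(-68771) = -¼*(-1/68771) = 1/275084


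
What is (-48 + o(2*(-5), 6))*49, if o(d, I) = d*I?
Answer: -5292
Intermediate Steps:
o(d, I) = I*d
(-48 + o(2*(-5), 6))*49 = (-48 + 6*(2*(-5)))*49 = (-48 + 6*(-10))*49 = (-48 - 60)*49 = -108*49 = -5292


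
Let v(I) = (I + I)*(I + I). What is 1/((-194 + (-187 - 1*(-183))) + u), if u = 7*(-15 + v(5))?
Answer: 1/397 ≈ 0.0025189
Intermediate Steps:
v(I) = 4*I² (v(I) = (2*I)*(2*I) = 4*I²)
u = 595 (u = 7*(-15 + 4*5²) = 7*(-15 + 4*25) = 7*(-15 + 100) = 7*85 = 595)
1/((-194 + (-187 - 1*(-183))) + u) = 1/((-194 + (-187 - 1*(-183))) + 595) = 1/((-194 + (-187 + 183)) + 595) = 1/((-194 - 4) + 595) = 1/(-198 + 595) = 1/397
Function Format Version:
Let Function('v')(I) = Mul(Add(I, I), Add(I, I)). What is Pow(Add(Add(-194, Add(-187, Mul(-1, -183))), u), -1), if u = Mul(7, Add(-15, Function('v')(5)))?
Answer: Rational(1, 397) ≈ 0.0025189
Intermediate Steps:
Function('v')(I) = Mul(4, Pow(I, 2)) (Function('v')(I) = Mul(Mul(2, I), Mul(2, I)) = Mul(4, Pow(I, 2)))
u = 595 (u = Mul(7, Add(-15, Mul(4, Pow(5, 2)))) = Mul(7, Add(-15, Mul(4, 25))) = Mul(7, Add(-15, 100)) = Mul(7, 85) = 595)
Pow(Add(Add(-194, Add(-187, Mul(-1, -183))), u), -1) = Pow(Add(Add(-194, Add(-187, Mul(-1, -183))), 595), -1) = Pow(Add(Add(-194, Add(-187, 183)), 595), -1) = Pow(Add(Add(-194, -4), 595), -1) = Pow(Add(-198, 595), -1) = Pow(397, -1) = Rational(1, 397)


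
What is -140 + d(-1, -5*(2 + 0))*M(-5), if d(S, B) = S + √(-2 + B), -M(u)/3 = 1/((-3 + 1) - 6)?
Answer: -1123/8 + 3*I*√3/4 ≈ -140.38 + 1.299*I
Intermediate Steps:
M(u) = 3/8 (M(u) = -3/((-3 + 1) - 6) = -3/(-2 - 6) = -3/(-8) = -3*(-⅛) = 3/8)
-140 + d(-1, -5*(2 + 0))*M(-5) = -140 + (-1 + √(-2 - 5*(2 + 0)))*(3/8) = -140 + (-1 + √(-2 - 5*2))*(3/8) = -140 + (-1 + √(-2 - 10))*(3/8) = -140 + (-1 + √(-12))*(3/8) = -140 + (-1 + 2*I*√3)*(3/8) = -140 + (-3/8 + 3*I*√3/4) = -1123/8 + 3*I*√3/4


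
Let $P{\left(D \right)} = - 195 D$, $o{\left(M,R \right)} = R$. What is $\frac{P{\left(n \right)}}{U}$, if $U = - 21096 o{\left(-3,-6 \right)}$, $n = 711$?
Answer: $- \frac{5135}{4688} \approx -1.0954$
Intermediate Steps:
$U = 126576$ ($U = \left(-21096\right) \left(-6\right) = 126576$)
$\frac{P{\left(n \right)}}{U} = \frac{\left(-195\right) 711}{126576} = \left(-138645\right) \frac{1}{126576} = - \frac{5135}{4688}$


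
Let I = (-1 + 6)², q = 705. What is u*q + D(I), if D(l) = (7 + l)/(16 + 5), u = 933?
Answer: 13813097/21 ≈ 6.5777e+5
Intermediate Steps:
I = 25 (I = 5² = 25)
D(l) = ⅓ + l/21 (D(l) = (7 + l)/21 = (7 + l)*(1/21) = ⅓ + l/21)
u*q + D(I) = 933*705 + (⅓ + (1/21)*25) = 657765 + (⅓ + 25/21) = 657765 + 32/21 = 13813097/21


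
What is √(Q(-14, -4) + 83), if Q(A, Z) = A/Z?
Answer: √346/2 ≈ 9.3005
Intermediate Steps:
√(Q(-14, -4) + 83) = √(-14/(-4) + 83) = √(-14*(-¼) + 83) = √(7/2 + 83) = √(173/2) = √346/2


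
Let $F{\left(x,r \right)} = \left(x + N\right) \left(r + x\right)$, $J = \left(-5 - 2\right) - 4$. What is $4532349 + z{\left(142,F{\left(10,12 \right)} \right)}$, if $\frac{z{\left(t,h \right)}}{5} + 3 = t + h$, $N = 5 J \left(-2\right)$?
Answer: $4546244$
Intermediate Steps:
$J = -11$ ($J = -7 - 4 = -11$)
$N = 110$ ($N = 5 \left(-11\right) \left(-2\right) = \left(-55\right) \left(-2\right) = 110$)
$F{\left(x,r \right)} = \left(110 + x\right) \left(r + x\right)$ ($F{\left(x,r \right)} = \left(x + 110\right) \left(r + x\right) = \left(110 + x\right) \left(r + x\right)$)
$z{\left(t,h \right)} = -15 + 5 h + 5 t$ ($z{\left(t,h \right)} = -15 + 5 \left(t + h\right) = -15 + 5 \left(h + t\right) = -15 + \left(5 h + 5 t\right) = -15 + 5 h + 5 t$)
$4532349 + z{\left(142,F{\left(10,12 \right)} \right)} = 4532349 + \left(-15 + 5 \left(10^{2} + 110 \cdot 12 + 110 \cdot 10 + 12 \cdot 10\right) + 5 \cdot 142\right) = 4532349 + \left(-15 + 5 \left(100 + 1320 + 1100 + 120\right) + 710\right) = 4532349 + \left(-15 + 5 \cdot 2640 + 710\right) = 4532349 + \left(-15 + 13200 + 710\right) = 4532349 + 13895 = 4546244$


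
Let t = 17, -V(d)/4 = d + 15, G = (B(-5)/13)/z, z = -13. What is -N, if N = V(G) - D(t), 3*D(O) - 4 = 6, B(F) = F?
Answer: 32170/507 ≈ 63.452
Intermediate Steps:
G = 5/169 (G = -5/13/(-13) = -5*1/13*(-1/13) = -5/13*(-1/13) = 5/169 ≈ 0.029586)
V(d) = -60 - 4*d (V(d) = -4*(d + 15) = -4*(15 + d) = -60 - 4*d)
D(O) = 10/3 (D(O) = 4/3 + (1/3)*6 = 4/3 + 2 = 10/3)
N = -32170/507 (N = (-60 - 4*5/169) - 1*10/3 = (-60 - 20/169) - 10/3 = -10160/169 - 10/3 = -32170/507 ≈ -63.452)
-N = -1*(-32170/507) = 32170/507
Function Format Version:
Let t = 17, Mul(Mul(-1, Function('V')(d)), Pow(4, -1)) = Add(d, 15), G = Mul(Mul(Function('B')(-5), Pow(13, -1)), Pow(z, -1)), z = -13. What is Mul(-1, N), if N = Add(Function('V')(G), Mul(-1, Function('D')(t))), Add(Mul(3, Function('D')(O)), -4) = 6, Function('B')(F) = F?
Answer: Rational(32170, 507) ≈ 63.452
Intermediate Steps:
G = Rational(5, 169) (G = Mul(Mul(-5, Pow(13, -1)), Pow(-13, -1)) = Mul(Mul(-5, Rational(1, 13)), Rational(-1, 13)) = Mul(Rational(-5, 13), Rational(-1, 13)) = Rational(5, 169) ≈ 0.029586)
Function('V')(d) = Add(-60, Mul(-4, d)) (Function('V')(d) = Mul(-4, Add(d, 15)) = Mul(-4, Add(15, d)) = Add(-60, Mul(-4, d)))
Function('D')(O) = Rational(10, 3) (Function('D')(O) = Add(Rational(4, 3), Mul(Rational(1, 3), 6)) = Add(Rational(4, 3), 2) = Rational(10, 3))
N = Rational(-32170, 507) (N = Add(Add(-60, Mul(-4, Rational(5, 169))), Mul(-1, Rational(10, 3))) = Add(Add(-60, Rational(-20, 169)), Rational(-10, 3)) = Add(Rational(-10160, 169), Rational(-10, 3)) = Rational(-32170, 507) ≈ -63.452)
Mul(-1, N) = Mul(-1, Rational(-32170, 507)) = Rational(32170, 507)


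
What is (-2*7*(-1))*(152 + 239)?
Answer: 5474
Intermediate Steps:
(-2*7*(-1))*(152 + 239) = -14*(-1)*391 = 14*391 = 5474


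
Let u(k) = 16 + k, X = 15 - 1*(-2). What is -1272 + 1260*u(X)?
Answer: 40308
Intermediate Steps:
X = 17 (X = 15 + 2 = 17)
-1272 + 1260*u(X) = -1272 + 1260*(16 + 17) = -1272 + 1260*33 = -1272 + 41580 = 40308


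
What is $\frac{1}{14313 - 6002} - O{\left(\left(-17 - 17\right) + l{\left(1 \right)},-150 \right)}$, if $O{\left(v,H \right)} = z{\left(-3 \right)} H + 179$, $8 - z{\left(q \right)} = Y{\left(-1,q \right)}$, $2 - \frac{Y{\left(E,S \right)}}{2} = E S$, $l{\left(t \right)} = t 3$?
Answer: $\frac{10978832}{8311} \approx 1321.0$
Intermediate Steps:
$l{\left(t \right)} = 3 t$
$Y{\left(E,S \right)} = 4 - 2 E S$
$z{\left(q \right)} = 4 - 2 q$ ($z{\left(q \right)} = 8 - \left(4 - - 2 q\right) = 8 - \left(4 + 2 q\right) = 4 - 2 q$)
$O{\left(v,H \right)} = 179 + 10 H$ ($O{\left(v,H \right)} = \left(4 - -6\right) H + 179 = \left(4 + 6\right) H + 179 = 10 H + 179 = 179 + 10 H$)
$\frac{1}{14313 - 6002} - O{\left(\left(-17 - 17\right) + l{\left(1 \right)},-150 \right)} = \frac{1}{14313 - 6002} - \left(179 + 10 \left(-150\right)\right) = \frac{1}{8311} - \left(179 - 1500\right) = \frac{1}{8311} - -1321 = \frac{1}{8311} + 1321 = \frac{10978832}{8311}$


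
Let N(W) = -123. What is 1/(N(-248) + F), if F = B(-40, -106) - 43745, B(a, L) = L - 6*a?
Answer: -1/43734 ≈ -2.2866e-5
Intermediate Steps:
F = -43611 (F = (-106 - 6*(-40)) - 43745 = (-106 + 240) - 43745 = 134 - 43745 = -43611)
1/(N(-248) + F) = 1/(-123 - 43611) = 1/(-43734) = -1/43734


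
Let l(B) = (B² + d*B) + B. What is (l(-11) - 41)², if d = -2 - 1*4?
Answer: 18225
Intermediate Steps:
d = -6 (d = -2 - 4 = -6)
l(B) = B² - 5*B (l(B) = (B² - 6*B) + B = B² - 5*B)
(l(-11) - 41)² = (-11*(-5 - 11) - 41)² = (-11*(-16) - 41)² = (176 - 41)² = 135² = 18225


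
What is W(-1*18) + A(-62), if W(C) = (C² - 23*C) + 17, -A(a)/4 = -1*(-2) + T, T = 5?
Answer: 727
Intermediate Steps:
A(a) = -28 (A(a) = -4*(-1*(-2) + 5) = -4*(2 + 5) = -4*7 = -28)
W(C) = 17 + C² - 23*C
W(-1*18) + A(-62) = (17 + (-1*18)² - (-23)*18) - 28 = (17 + (-18)² - 23*(-18)) - 28 = (17 + 324 + 414) - 28 = 755 - 28 = 727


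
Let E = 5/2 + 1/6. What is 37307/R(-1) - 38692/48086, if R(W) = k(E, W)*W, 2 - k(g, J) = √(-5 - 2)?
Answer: -1794157208/264473 - 37307*I*√7/11 ≈ -6783.9 - 8973.2*I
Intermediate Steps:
E = 8/3 (E = 5*(½) + 1*(⅙) = 5/2 + ⅙ = 8/3 ≈ 2.6667)
k(g, J) = 2 - I*√7 (k(g, J) = 2 - √(-5 - 2) = 2 - √(-7) = 2 - I*√7)
R(W) = W*(2 - I*√7) (R(W) = (2 - I*√7)*W = W*(2 - I*√7))
37307/R(-1) - 38692/48086 = 37307/((-(2 - I*√7))) - 38692/48086 = 37307/(-2 + I*√7) - 38692*1/48086 = 37307/(-2 + I*√7) - 19346/24043 = -19346/24043 + 37307/(-2 + I*√7)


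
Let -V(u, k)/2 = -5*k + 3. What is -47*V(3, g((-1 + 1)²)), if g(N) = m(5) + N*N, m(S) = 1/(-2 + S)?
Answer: 376/3 ≈ 125.33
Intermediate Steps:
g(N) = ⅓ + N² (g(N) = 1/(-2 + 5) + N*N = 1/3 + N² = ⅓ + N²)
V(u, k) = -6 + 10*k (V(u, k) = -2*(-5*k + 3) = -2*(3 - 5*k) = -6 + 10*k)
-47*V(3, g((-1 + 1)²)) = -47*(-6 + 10*(⅓ + ((-1 + 1)²)²)) = -47*(-6 + 10*(⅓ + (0²)²)) = -47*(-6 + 10*(⅓ + 0²)) = -47*(-6 + 10*(⅓ + 0)) = -47*(-6 + 10*(⅓)) = -47*(-6 + 10/3) = -47*(-8/3) = 376/3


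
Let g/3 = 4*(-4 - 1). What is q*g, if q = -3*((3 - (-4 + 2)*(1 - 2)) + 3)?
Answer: 720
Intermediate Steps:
g = -60 (g = 3*(4*(-4 - 1)) = 3*(4*(-5)) = 3*(-20) = -60)
q = -12 (q = -3*((3 - (-2)*(-1)) + 3) = -3*((3 - 1*2) + 3) = -3*((3 - 2) + 3) = -3*(1 + 3) = -3*4 = -12)
q*g = -12*(-60) = 720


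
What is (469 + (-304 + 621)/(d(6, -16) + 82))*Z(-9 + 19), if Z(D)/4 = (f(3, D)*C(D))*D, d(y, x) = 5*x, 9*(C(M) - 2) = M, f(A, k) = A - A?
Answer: 0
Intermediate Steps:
f(A, k) = 0
C(M) = 2 + M/9
Z(D) = 0 (Z(D) = 4*((0*(2 + D/9))*D) = 4*(0*D) = 4*0 = 0)
(469 + (-304 + 621)/(d(6, -16) + 82))*Z(-9 + 19) = (469 + (-304 + 621)/(5*(-16) + 82))*0 = (469 + 317/(-80 + 82))*0 = (469 + 317/2)*0 = (1255/2)*0 = 0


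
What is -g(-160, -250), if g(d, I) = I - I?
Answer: 0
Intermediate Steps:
g(d, I) = 0
-g(-160, -250) = -1*0 = 0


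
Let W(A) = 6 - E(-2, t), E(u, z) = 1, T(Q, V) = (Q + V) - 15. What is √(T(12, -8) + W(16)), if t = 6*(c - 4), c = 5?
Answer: I*√6 ≈ 2.4495*I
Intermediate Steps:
T(Q, V) = -15 + Q + V
t = 6 (t = 6*(5 - 4) = 6*1 = 6)
W(A) = 5 (W(A) = 6 - 1*1 = 6 - 1 = 5)
√(T(12, -8) + W(16)) = √((-15 + 12 - 8) + 5) = √(-11 + 5) = √(-6) = I*√6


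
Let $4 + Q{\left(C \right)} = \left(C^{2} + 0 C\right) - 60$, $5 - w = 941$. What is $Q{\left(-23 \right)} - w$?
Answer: $1401$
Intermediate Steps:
$w = -936$ ($w = 5 - 941 = -936$)
$Q{\left(C \right)} = -64 + C^{2}$ ($Q{\left(C \right)} = -4 + \left(\left(C^{2} + 0 C\right) - 60\right) = -4 + \left(\left(C^{2} + 0\right) - 60\right) = -4 + \left(C^{2} - 60\right) = -4 + \left(-60 + C^{2}\right) = -64 + C^{2}$)
$Q{\left(-23 \right)} - w = \left(-64 + \left(-23\right)^{2}\right) - -936 = \left(-64 + 529\right) + 936 = 465 + 936 = 1401$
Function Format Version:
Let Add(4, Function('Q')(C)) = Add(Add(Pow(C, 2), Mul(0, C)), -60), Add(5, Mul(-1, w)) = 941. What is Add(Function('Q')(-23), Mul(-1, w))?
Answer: 1401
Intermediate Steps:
w = -936 (w = Add(5, Mul(-1, 941)) = Add(5, -941) = -936)
Function('Q')(C) = Add(-64, Pow(C, 2)) (Function('Q')(C) = Add(-4, Add(Add(Pow(C, 2), Mul(0, C)), -60)) = Add(-4, Add(Add(Pow(C, 2), 0), -60)) = Add(-4, Add(Pow(C, 2), -60)) = Add(-4, Add(-60, Pow(C, 2))) = Add(-64, Pow(C, 2)))
Add(Function('Q')(-23), Mul(-1, w)) = Add(Add(-64, Pow(-23, 2)), Mul(-1, -936)) = Add(Add(-64, 529), 936) = Add(465, 936) = 1401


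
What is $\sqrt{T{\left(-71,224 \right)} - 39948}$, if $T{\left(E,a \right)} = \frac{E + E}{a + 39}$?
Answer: $\frac{i \sqrt{2763200558}}{263} \approx 199.87 i$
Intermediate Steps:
$T{\left(E,a \right)} = \frac{2 E}{39 + a}$
$\sqrt{T{\left(-71,224 \right)} - 39948} = \sqrt{2 \left(-71\right) \frac{1}{39 + 224} - 39948} = \sqrt{2 \left(-71\right) \frac{1}{263} - 39948} = \sqrt{- \frac{142}{263} - 39948} = \sqrt{- \frac{10506466}{263}} = \frac{i \sqrt{2763200558}}{263}$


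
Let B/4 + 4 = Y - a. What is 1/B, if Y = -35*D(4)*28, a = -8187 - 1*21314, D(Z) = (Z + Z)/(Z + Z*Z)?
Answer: 1/116420 ≈ 8.5896e-6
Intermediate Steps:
D(Z) = 2*Z/(Z + Z**2) (D(Z) = (2*Z)/(Z + Z**2) = 2*Z/(Z + Z**2))
a = -29501 (a = -8187 - 21314 = -29501)
Y = -392 (Y = -70/(1 + 4)*28 = -70/5*28 = -35*2/5*28 = -14*28 = -392)
B = 116420 (B = -16 + 4*(-392 - 1*(-29501)) = -16 + 4*(-392 + 29501) = -16 + 4*29109 = -16 + 116436 = 116420)
1/B = 1/116420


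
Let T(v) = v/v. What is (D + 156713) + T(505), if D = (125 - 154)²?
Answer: 157555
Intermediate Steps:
T(v) = 1
D = 841 (D = (-29)² = 841)
(D + 156713) + T(505) = (841 + 156713) + 1 = 157554 + 1 = 157555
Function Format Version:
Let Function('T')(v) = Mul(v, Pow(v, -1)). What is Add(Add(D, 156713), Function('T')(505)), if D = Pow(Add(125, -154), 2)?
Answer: 157555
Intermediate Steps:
Function('T')(v) = 1
D = 841 (D = Pow(-29, 2) = 841)
Add(Add(D, 156713), Function('T')(505)) = Add(Add(841, 156713), 1) = Add(157554, 1) = 157555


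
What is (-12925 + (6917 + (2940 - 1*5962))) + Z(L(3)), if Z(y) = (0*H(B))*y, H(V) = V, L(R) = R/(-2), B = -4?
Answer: -9030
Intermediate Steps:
L(R) = -R/2 (L(R) = R*(-1/2) = -R/2)
Z(y) = 0 (Z(y) = (0*(-4))*y = 0*y = 0)
(-12925 + (6917 + (2940 - 1*5962))) + Z(L(3)) = (-12925 + (6917 + (2940 - 1*5962))) + 0 = (-12925 + (6917 + (2940 - 5962))) + 0 = (-12925 + (6917 - 3022)) + 0 = (-12925 + 3895) + 0 = -9030 + 0 = -9030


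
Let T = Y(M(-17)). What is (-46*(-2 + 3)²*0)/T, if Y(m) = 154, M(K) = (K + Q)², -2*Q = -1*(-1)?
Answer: 0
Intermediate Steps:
Q = -½ (Q = -(-1)*(-1)/2 = -½*1 = -½ ≈ -0.50000)
M(K) = (-½ + K)² (M(K) = (K - ½)² = (-½ + K)²)
T = 154
(-46*(-2 + 3)²*0)/T = (-46*(-2 + 3)²*0)/154 = (-46*1²*0)*(1/154) = (-46*1*0)*(1/154) = -46*0*(1/154) = 0*(1/154) = 0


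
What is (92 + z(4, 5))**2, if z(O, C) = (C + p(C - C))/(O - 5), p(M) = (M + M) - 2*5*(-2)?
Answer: 4489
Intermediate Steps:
p(M) = 20 + 2*M (p(M) = 2*M - 10*(-2) = 2*M + 20 = 20 + 2*M)
z(O, C) = (20 + C)/(-5 + O) (z(O, C) = (C + (20 + 2*(C - C)))/(O - 5) = (C + (20 + 2*0))/(-5 + O) = (C + (20 + 0))/(-5 + O) = (C + 20)/(-5 + O) = (20 + C)/(-5 + O))
(92 + z(4, 5))**2 = (92 + (20 + 5)/(-5 + 4))**2 = (92 + 25/(-1))**2 = (92 - 1*25)**2 = (92 - 25)**2 = 67**2 = 4489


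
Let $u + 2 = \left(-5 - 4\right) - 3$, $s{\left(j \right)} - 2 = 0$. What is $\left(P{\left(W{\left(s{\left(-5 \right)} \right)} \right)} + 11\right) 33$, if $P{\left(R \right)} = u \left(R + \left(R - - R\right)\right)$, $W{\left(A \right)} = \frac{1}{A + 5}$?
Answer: $165$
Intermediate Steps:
$s{\left(j \right)} = 2$ ($s{\left(j \right)} = 2 + 0 = 2$)
$W{\left(A \right)} = \frac{1}{5 + A}$
$u = -14$ ($u = -2 - 12 = -14$)
$P{\left(R \right)} = - 42 R$ ($P{\left(R \right)} = - 14 \left(R + \left(R - - R\right)\right) = - 14 \left(R + \left(R + R\right)\right) = - 14 \left(R + 2 R\right) = - 14 \cdot 3 R = - 42 R$)
$\left(P{\left(W{\left(s{\left(-5 \right)} \right)} \right)} + 11\right) 33 = \left(- \frac{42}{5 + 2} + 11\right) 33 = \left(- \frac{42}{7} + 11\right) 33 = \left(\left(-42\right) \frac{1}{7} + 11\right) 33 = \left(-6 + 11\right) 33 = 5 \cdot 33 = 165$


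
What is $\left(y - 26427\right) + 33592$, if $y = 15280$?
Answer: $22445$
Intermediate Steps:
$\left(y - 26427\right) + 33592 = \left(15280 - 26427\right) + 33592 = -11147 + 33592 = 22445$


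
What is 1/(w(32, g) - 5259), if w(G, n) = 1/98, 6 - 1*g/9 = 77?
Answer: -98/515381 ≈ -0.00019015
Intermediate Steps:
g = -639 (g = 54 - 9*77 = 54 - 693 = -639)
w(G, n) = 1/98
1/(w(32, g) - 5259) = 1/(1/98 - 5259) = 1/(-515381/98) = -98/515381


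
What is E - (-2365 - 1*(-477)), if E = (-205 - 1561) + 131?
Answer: 253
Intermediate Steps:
E = -1635 (E = -1766 + 131 = -1635)
E - (-2365 - 1*(-477)) = -1635 - (-2365 - 1*(-477)) = -1635 - (-2365 + 477) = -1635 - 1*(-1888) = -1635 + 1888 = 253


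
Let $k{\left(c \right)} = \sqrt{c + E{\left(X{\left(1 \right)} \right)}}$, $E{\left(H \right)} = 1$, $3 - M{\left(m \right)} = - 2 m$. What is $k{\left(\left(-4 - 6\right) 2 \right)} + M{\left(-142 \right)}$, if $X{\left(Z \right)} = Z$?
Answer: $-281 + i \sqrt{19} \approx -281.0 + 4.3589 i$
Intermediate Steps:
$M{\left(m \right)} = 3 + 2 m$ ($M{\left(m \right)} = 3 - - 2 m = 3 + 2 m$)
$k{\left(c \right)} = \sqrt{1 + c}$ ($k{\left(c \right)} = \sqrt{c + 1} = \sqrt{1 + c}$)
$k{\left(\left(-4 - 6\right) 2 \right)} + M{\left(-142 \right)} = \sqrt{1 + \left(-4 - 6\right) 2} + \left(3 + 2 \left(-142\right)\right) = \sqrt{1 - 20} + \left(3 - 284\right) = \sqrt{1 - 20} - 281 = \sqrt{-19} - 281 = i \sqrt{19} - 281 = -281 + i \sqrt{19}$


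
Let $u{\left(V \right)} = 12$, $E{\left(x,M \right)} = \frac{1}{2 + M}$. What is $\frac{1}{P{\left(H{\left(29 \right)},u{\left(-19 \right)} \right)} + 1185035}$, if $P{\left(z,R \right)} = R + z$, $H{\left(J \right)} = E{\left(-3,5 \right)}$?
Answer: $\frac{7}{8295330} \approx 8.4385 \cdot 10^{-7}$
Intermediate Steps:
$H{\left(J \right)} = \frac{1}{7}$ ($H{\left(J \right)} = \frac{1}{2 + 5} = \frac{1}{7}$)
$\frac{1}{P{\left(H{\left(29 \right)},u{\left(-19 \right)} \right)} + 1185035} = \frac{1}{\left(12 + \frac{1}{7}\right) + 1185035} = \frac{1}{\frac{85}{7} + 1185035} = \frac{1}{\frac{8295330}{7}} = \frac{7}{8295330}$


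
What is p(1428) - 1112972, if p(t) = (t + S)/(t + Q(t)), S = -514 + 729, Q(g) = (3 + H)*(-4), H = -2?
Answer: -1584870485/1424 ≈ -1.1130e+6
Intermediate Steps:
Q(g) = -4 (Q(g) = (3 - 2)*(-4) = 1*(-4) = -4)
S = 215
p(t) = (215 + t)/(-4 + t) (p(t) = (t + 215)/(t - 4) = (215 + t)/(-4 + t))
p(1428) - 1112972 = (215 + 1428)/(-4 + 1428) - 1112972 = 1643/1424 - 1112972 = -1584870485/1424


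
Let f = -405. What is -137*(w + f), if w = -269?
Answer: 92338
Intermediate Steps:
-137*(w + f) = -137*(-269 - 405) = -137*(-674) = 92338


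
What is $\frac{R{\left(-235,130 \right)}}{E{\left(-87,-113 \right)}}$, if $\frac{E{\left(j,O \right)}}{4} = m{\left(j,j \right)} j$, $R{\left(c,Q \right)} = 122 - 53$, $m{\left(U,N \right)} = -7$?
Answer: $\frac{23}{812} \approx 0.028325$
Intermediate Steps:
$R{\left(c,Q \right)} = 69$ ($R{\left(c,Q \right)} = 122 - 53 = 69$)
$E{\left(j,O \right)} = - 28 j$ ($E{\left(j,O \right)} = 4 \left(- 7 j\right) = - 28 j$)
$\frac{R{\left(-235,130 \right)}}{E{\left(-87,-113 \right)}} = \frac{69}{\left(-28\right) \left(-87\right)} = \frac{69}{2436} = 69 \cdot \frac{1}{2436} = \frac{23}{812}$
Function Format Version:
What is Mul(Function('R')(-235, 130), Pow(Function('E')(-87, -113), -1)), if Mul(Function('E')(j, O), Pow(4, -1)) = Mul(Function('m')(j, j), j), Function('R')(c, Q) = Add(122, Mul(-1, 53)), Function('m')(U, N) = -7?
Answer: Rational(23, 812) ≈ 0.028325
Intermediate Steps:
Function('R')(c, Q) = 69 (Function('R')(c, Q) = Add(122, -53) = 69)
Function('E')(j, O) = Mul(-28, j) (Function('E')(j, O) = Mul(4, Mul(-7, j)) = Mul(-28, j))
Mul(Function('R')(-235, 130), Pow(Function('E')(-87, -113), -1)) = Mul(69, Pow(Mul(-28, -87), -1)) = Mul(69, Pow(2436, -1)) = Mul(69, Rational(1, 2436)) = Rational(23, 812)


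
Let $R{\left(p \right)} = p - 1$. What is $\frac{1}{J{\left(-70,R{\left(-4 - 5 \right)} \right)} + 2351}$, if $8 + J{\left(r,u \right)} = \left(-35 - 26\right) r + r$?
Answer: $\frac{1}{6543} \approx 0.00015284$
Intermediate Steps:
$R{\left(p \right)} = -1 + p$
$J{\left(r,u \right)} = -8 - 60 r$ ($J{\left(r,u \right)} = -8 + \left(\left(-35 - 26\right) r + r\right) = -8 + \left(- 61 r + r\right) = -8 - 60 r$)
$\frac{1}{J{\left(-70,R{\left(-4 - 5 \right)} \right)} + 2351} = \frac{1}{\left(-8 - -4200\right) + 2351} = \frac{1}{\left(-8 + 4200\right) + 2351} = \frac{1}{4192 + 2351} = \frac{1}{6543}$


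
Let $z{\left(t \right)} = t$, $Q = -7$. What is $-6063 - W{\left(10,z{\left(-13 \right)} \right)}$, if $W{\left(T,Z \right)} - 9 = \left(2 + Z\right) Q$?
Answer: $-6149$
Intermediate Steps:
$W{\left(T,Z \right)} = -5 - 7 Z$ ($W{\left(T,Z \right)} = 9 + \left(2 + Z\right) \left(-7\right) = 9 - \left(14 + 7 Z\right) = -5 - 7 Z$)
$-6063 - W{\left(10,z{\left(-13 \right)} \right)} = -6063 - \left(-5 - -91\right) = -6063 - \left(-5 + 91\right) = -6063 - 86 = -6149$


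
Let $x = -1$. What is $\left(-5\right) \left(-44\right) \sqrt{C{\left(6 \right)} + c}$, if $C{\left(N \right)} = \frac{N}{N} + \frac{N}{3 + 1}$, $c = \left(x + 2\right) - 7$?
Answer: $110 i \sqrt{14} \approx 411.58 i$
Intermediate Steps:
$c = -6$ ($c = \left(-1 + 2\right) - 7 = 1 - 7 = -6$)
$C{\left(N \right)} = 1 + \frac{N}{4}$
$\left(-5\right) \left(-44\right) \sqrt{C{\left(6 \right)} + c} = \left(-5\right) \left(-44\right) \sqrt{\left(1 + \frac{1}{4} \cdot 6\right) - 6} = 220 \sqrt{\left(1 + \frac{3}{2}\right) - 6} = 220 \sqrt{\frac{5}{2} - 6} = 220 \sqrt{- \frac{7}{2}} = 220 \frac{i \sqrt{14}}{2} = 110 i \sqrt{14}$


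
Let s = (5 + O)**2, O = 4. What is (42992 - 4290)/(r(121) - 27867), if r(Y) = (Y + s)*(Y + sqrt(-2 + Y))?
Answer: -132554350/6874949 - 7817804*sqrt(119)/6874949 ≈ -31.686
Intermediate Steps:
s = 81 (s = (5 + 4)**2 = 9**2 = 81)
r(Y) = (81 + Y)*(Y + sqrt(-2 + Y)) (r(Y) = (Y + 81)*(Y + sqrt(-2 + Y)) = (81 + Y)*(Y + sqrt(-2 + Y)))
(42992 - 4290)/(r(121) - 27867) = (42992 - 4290)/((121**2 + 81*121 + 81*sqrt(-2 + 121) + 121*sqrt(-2 + 121)) - 27867) = 38702/((14641 + 9801 + 81*sqrt(119) + 121*sqrt(119)) - 27867) = 38702/((24442 + 202*sqrt(119)) - 27867) = 38702/(-3425 + 202*sqrt(119))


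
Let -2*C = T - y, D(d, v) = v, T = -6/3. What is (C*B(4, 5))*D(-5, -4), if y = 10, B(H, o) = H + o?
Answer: -216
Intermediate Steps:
T = -2 (T = -6*⅓ = -2)
C = 6 (C = -(-2 - 1*10)/2 = -(-2 - 10)/2 = -½*(-12) = 6)
(C*B(4, 5))*D(-5, -4) = (6*(4 + 5))*(-4) = (6*9)*(-4) = 54*(-4) = -216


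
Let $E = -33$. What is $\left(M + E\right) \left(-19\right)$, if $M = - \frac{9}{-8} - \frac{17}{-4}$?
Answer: $\frac{4199}{8} \approx 524.88$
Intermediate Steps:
$M = \frac{43}{8}$ ($M = \left(-9\right) \left(- \frac{1}{8}\right) - - \frac{17}{4} = \frac{9}{8} + \frac{17}{4} = \frac{43}{8} \approx 5.375$)
$\left(M + E\right) \left(-19\right) = \left(\frac{43}{8} - 33\right) \left(-19\right) = \left(- \frac{221}{8}\right) \left(-19\right) = \frac{4199}{8}$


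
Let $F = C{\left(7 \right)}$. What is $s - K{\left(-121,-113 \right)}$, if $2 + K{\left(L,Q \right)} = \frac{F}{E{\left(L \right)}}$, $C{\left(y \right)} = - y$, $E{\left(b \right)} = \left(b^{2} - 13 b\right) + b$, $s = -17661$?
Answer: $- \frac{40598040}{2299} \approx -17659.0$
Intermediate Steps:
$E{\left(b \right)} = b^{2} - 12 b$
$F = -7$ ($F = \left(-1\right) 7 = -7$)
$K{\left(L,Q \right)} = -2 - \frac{7}{L \left(-12 + L\right)}$
$s - K{\left(-121,-113 \right)} = -17661 - \frac{-7 - - 242 \left(-12 - 121\right)}{\left(-121\right) \left(-12 - 121\right)} = -17661 - - \frac{-7 - \left(-242\right) \left(-133\right)}{121 \left(-133\right)} = -17661 - \left(- \frac{1}{121}\right) \left(- \frac{1}{133}\right) \left(-7 - 32186\right) = -17661 - \left(- \frac{1}{121}\right) \left(- \frac{1}{133}\right) \left(-32193\right) = -17661 - - \frac{4599}{2299} = -17661 + \frac{4599}{2299} = - \frac{40598040}{2299}$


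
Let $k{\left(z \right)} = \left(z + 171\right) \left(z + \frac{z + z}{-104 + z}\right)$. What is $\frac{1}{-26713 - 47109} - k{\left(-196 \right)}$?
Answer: $- \frac{1077948847}{221466} \approx -4867.3$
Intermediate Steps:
$k{\left(z \right)} = \left(171 + z\right) \left(z + \frac{2 z}{-104 + z}\right)$
$\frac{1}{-26713 - 47109} - k{\left(-196 \right)} = \frac{1}{-26713 - 47109} - - \frac{196 \left(-17442 + \left(-196\right)^{2} + 69 \left(-196\right)\right)}{-104 - 196} = \frac{1}{-73822} - - \frac{196 \left(-17442 + 38416 - 13524\right)}{-300} = - \frac{1}{73822} - \left(-196\right) \left(- \frac{1}{300}\right) 7450 = - \frac{1}{73822} - \frac{14602}{3} = - \frac{1077948847}{221466}$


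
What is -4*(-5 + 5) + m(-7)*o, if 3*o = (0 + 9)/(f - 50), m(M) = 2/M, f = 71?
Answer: -2/49 ≈ -0.040816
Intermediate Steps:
o = 1/7 (o = ((0 + 9)/(71 - 50))/3 = (9/21)/3 = (9*(1/21))/3 = (1/3)*(3/7) = 1/7 ≈ 0.14286)
-4*(-5 + 5) + m(-7)*o = -4*(-5 + 5) + (2/(-7))*(1/7) = -4*0 + (2*(-1/7))*(1/7) = 0 - 2/7*1/7 = 0 - 2/49 = -2/49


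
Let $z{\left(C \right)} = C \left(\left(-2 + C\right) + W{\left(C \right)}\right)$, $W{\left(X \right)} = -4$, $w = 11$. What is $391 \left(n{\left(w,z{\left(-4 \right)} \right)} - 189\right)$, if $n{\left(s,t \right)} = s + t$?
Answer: $-53958$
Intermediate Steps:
$z{\left(C \right)} = C \left(-6 + C\right)$ ($z{\left(C \right)} = C \left(\left(-2 + C\right) - 4\right) = C \left(-6 + C\right)$)
$391 \left(n{\left(w,z{\left(-4 \right)} \right)} - 189\right) = 391 \left(\left(11 - 4 \left(-6 - 4\right)\right) - 189\right) = 391 \left(\left(11 - -40\right) - 189\right) = 391 \left(\left(11 + 40\right) - 189\right) = 391 \left(51 - 189\right) = 391 \left(-138\right) = -53958$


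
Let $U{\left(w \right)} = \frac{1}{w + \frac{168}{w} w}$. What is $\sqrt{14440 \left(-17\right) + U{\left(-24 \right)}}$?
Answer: $\frac{181 i \sqrt{1079}}{12} \approx 495.46 i$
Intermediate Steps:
$U{\left(w \right)} = \frac{1}{168 + w}$ ($U{\left(w \right)} = \frac{1}{w + 168} = \frac{1}{168 + w}$)
$\sqrt{14440 \left(-17\right) + U{\left(-24 \right)}} = \sqrt{14440 \left(-17\right) + \frac{1}{168 - 24}} = \sqrt{-245480 + \frac{1}{144}} = \sqrt{- \frac{35349119}{144}} = \frac{181 i \sqrt{1079}}{12}$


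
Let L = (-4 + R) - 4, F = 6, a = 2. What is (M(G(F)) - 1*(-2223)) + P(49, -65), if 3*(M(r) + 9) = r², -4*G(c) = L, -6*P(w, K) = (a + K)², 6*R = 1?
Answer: 2684929/1728 ≈ 1553.8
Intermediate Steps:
R = ⅙ (R = (⅙)*1 = ⅙ ≈ 0.16667)
P(w, K) = -(2 + K)²/6
L = -47/6 (L = (-4 + ⅙) - 4 = -23/6 - 4 = -47/6 ≈ -7.8333)
G(c) = 47/24 (G(c) = -¼*(-47/6) = 47/24)
M(r) = -9 + r²/3
(M(G(F)) - 1*(-2223)) + P(49, -65) = ((-9 + (47/24)²/3) - 1*(-2223)) - (2 - 65)²/6 = ((-9 + (⅓)*(2209/576)) + 2223) - ⅙*(-63)² = ((-9 + 2209/1728) + 2223) - ⅙*3969 = (-13343/1728 + 2223) - 1323/2 = 3828001/1728 - 1323/2 = 2684929/1728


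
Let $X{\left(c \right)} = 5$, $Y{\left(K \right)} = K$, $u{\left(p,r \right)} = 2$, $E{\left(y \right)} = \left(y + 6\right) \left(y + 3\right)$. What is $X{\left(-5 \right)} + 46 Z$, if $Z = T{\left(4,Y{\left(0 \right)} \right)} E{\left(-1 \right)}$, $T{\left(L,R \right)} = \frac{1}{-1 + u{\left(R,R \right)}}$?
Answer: $465$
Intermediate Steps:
$E{\left(y \right)} = \left(3 + y\right) \left(6 + y\right)$ ($E{\left(y \right)} = \left(6 + y\right) \left(3 + y\right) = \left(3 + y\right) \left(6 + y\right)$)
$T{\left(L,R \right)} = 1$ ($T{\left(L,R \right)} = \frac{1}{-1 + 2} = 1^{-1} = 1$)
$Z = 10$ ($Z = 1 \left(18 + \left(-1\right)^{2} + 9 \left(-1\right)\right) = 1 \left(18 + 1 - 9\right) = 1 \cdot 10 = 10$)
$X{\left(-5 \right)} + 46 Z = 5 + 46 \cdot 10 = 5 + 460 = 465$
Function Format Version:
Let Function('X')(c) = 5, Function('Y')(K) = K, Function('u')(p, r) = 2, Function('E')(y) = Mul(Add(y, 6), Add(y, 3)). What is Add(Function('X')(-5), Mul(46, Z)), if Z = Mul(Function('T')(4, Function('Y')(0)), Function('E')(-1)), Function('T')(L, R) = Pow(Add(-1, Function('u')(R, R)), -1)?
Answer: 465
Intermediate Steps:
Function('E')(y) = Mul(Add(3, y), Add(6, y)) (Function('E')(y) = Mul(Add(6, y), Add(3, y)) = Mul(Add(3, y), Add(6, y)))
Function('T')(L, R) = 1 (Function('T')(L, R) = Pow(Add(-1, 2), -1) = Pow(1, -1) = 1)
Z = 10 (Z = Mul(1, Add(18, Pow(-1, 2), Mul(9, -1))) = Mul(1, Add(18, 1, -9)) = Mul(1, 10) = 10)
Add(Function('X')(-5), Mul(46, Z)) = Add(5, Mul(46, 10)) = Add(5, 460) = 465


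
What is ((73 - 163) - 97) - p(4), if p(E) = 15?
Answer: -202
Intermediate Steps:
((73 - 163) - 97) - p(4) = ((73 - 163) - 97) - 1*15 = (-90 - 97) - 15 = -187 - 15 = -202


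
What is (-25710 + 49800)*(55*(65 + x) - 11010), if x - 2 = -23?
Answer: -206933100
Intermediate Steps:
x = -21 (x = 2 - 23 = -21)
(-25710 + 49800)*(55*(65 + x) - 11010) = (-25710 + 49800)*(55*(65 - 21) - 11010) = 24090*(55*44 - 11010) = 24090*(2420 - 11010) = 24090*(-8590) = -206933100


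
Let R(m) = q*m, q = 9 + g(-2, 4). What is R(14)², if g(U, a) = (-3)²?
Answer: 63504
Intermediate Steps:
g(U, a) = 9
q = 18 (q = 9 + 9 = 18)
R(m) = 18*m
R(14)² = (18*14)² = 252² = 63504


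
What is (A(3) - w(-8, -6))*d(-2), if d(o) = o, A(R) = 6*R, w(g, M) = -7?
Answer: -50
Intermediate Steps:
(A(3) - w(-8, -6))*d(-2) = (6*3 - 1*(-7))*(-2) = (18 + 7)*(-2) = 25*(-2) = -50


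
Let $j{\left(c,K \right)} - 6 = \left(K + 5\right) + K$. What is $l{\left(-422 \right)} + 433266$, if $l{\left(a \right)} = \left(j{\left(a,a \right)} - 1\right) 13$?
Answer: $422424$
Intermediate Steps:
$j{\left(c,K \right)} = 11 + 2 K$ ($j{\left(c,K \right)} = 6 + \left(\left(K + 5\right) + K\right) = 6 + \left(\left(5 + K\right) + K\right) = 6 + \left(5 + 2 K\right) = 11 + 2 K$)
$l{\left(a \right)} = 130 + 26 a$ ($l{\left(a \right)} = \left(\left(11 + 2 a\right) - 1\right) 13 = \left(10 + 2 a\right) 13 = 130 + 26 a$)
$l{\left(-422 \right)} + 433266 = \left(130 + 26 \left(-422\right)\right) + 433266 = \left(130 - 10972\right) + 433266 = -10842 + 433266 = 422424$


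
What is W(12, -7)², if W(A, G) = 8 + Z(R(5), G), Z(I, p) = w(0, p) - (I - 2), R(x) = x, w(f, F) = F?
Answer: 4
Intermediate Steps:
Z(I, p) = 2 + p - I (Z(I, p) = p - (I - 2) = p - (-2 + I) = p + (2 - I) = 2 + p - I)
W(A, G) = 5 + G (W(A, G) = 8 + (2 + G - 1*5) = 8 + (2 + G - 5) = 8 + (-3 + G) = 5 + G)
W(12, -7)² = (5 - 7)² = (-2)² = 4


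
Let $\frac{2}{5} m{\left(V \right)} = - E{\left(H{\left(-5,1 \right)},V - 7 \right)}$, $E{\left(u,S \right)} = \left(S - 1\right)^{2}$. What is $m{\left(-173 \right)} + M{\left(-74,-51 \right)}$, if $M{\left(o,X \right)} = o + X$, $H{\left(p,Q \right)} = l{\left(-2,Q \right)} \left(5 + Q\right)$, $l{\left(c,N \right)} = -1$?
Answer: $- \frac{164055}{2} \approx -82028.0$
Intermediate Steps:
$H{\left(p,Q \right)} = -5 - Q$ ($H{\left(p,Q \right)} = - (5 + Q) = -5 - Q$)
$E{\left(u,S \right)} = \left(-1 + S\right)^{2}$
$M{\left(o,X \right)} = X + o$
$m{\left(V \right)} = - \frac{5 \left(-8 + V\right)^{2}}{2}$ ($m{\left(V \right)} = \frac{5 \left(- \left(-1 + \left(V - 7\right)\right)^{2}\right)}{2} = \frac{5 \left(- \left(-1 + \left(-7 + V\right)\right)^{2}\right)}{2} = \frac{5 \left(- \left(-8 + V\right)^{2}\right)}{2} = - \frac{5 \left(-8 + V\right)^{2}}{2}$)
$m{\left(-173 \right)} + M{\left(-74,-51 \right)} = - \frac{5 \left(-8 - 173\right)^{2}}{2} - 125 = - \frac{5 \left(-181\right)^{2}}{2} - 125 = \left(- \frac{5}{2}\right) 32761 - 125 = - \frac{163805}{2} - 125 = - \frac{164055}{2}$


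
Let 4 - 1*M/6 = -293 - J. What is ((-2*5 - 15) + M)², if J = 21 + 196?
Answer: 9357481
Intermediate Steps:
J = 217
M = 3084 (M = 24 - 6*(-293 - 1*217) = 24 - 6*(-293 - 217) = 24 - 6*(-510) = 24 + 3060 = 3084)
((-2*5 - 15) + M)² = ((-2*5 - 15) + 3084)² = ((-10 - 15) + 3084)² = (-25 + 3084)² = 3059² = 9357481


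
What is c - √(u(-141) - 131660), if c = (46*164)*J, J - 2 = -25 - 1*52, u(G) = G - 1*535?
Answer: -565800 - 12*I*√919 ≈ -5.658e+5 - 363.78*I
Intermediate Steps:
u(G) = -535 + G (u(G) = G - 535 = -535 + G)
J = -75 (J = 2 + (-25 - 1*52) = 2 + (-25 - 52) = 2 - 77 = -75)
c = -565800 (c = (46*164)*(-75) = 7544*(-75) = -565800)
c - √(u(-141) - 131660) = -565800 - √((-535 - 141) - 131660) = -565800 - √(-676 - 131660) = -565800 - √(-132336) = -565800 - 12*I*√919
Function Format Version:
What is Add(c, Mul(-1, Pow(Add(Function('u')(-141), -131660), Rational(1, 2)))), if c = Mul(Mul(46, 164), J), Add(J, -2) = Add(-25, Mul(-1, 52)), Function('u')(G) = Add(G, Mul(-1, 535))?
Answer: Add(-565800, Mul(-12, I, Pow(919, Rational(1, 2)))) ≈ Add(-5.6580e+5, Mul(-363.78, I))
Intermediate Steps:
Function('u')(G) = Add(-535, G) (Function('u')(G) = Add(G, -535) = Add(-535, G))
J = -75 (J = Add(2, Add(-25, Mul(-1, 52))) = Add(2, Add(-25, -52)) = Add(2, -77) = -75)
c = -565800 (c = Mul(Mul(46, 164), -75) = Mul(7544, -75) = -565800)
Add(c, Mul(-1, Pow(Add(Function('u')(-141), -131660), Rational(1, 2)))) = Add(-565800, Mul(-1, Pow(Add(Add(-535, -141), -131660), Rational(1, 2)))) = Add(-565800, Mul(-1, Pow(Add(-676, -131660), Rational(1, 2)))) = Add(-565800, Mul(-1, Pow(-132336, Rational(1, 2)))) = Add(-565800, Mul(-1, Mul(12, I, Pow(919, Rational(1, 2))))) = Add(-565800, Mul(-12, I, Pow(919, Rational(1, 2))))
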